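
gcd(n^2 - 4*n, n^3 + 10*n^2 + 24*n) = n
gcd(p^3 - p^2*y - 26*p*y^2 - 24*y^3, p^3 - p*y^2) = p + y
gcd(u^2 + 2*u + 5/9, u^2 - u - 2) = 1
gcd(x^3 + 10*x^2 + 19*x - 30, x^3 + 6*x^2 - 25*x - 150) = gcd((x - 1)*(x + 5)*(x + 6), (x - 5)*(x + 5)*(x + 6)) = x^2 + 11*x + 30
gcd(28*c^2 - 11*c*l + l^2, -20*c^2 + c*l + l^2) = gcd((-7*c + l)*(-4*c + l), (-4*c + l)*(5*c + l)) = 4*c - l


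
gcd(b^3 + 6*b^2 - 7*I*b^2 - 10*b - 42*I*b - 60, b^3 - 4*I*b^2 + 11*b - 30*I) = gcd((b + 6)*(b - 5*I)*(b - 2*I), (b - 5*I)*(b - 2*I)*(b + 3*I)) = b^2 - 7*I*b - 10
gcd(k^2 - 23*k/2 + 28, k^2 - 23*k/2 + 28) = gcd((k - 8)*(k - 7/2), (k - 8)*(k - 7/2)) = k^2 - 23*k/2 + 28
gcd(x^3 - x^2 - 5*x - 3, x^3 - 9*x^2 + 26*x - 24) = x - 3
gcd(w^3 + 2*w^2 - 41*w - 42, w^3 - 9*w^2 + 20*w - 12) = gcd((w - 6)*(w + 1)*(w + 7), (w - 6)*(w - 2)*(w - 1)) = w - 6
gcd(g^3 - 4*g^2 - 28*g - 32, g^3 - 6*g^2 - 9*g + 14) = g + 2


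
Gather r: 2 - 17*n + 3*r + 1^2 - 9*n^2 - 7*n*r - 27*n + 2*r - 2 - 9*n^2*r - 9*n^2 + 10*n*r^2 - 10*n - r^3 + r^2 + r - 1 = -18*n^2 - 54*n - r^3 + r^2*(10*n + 1) + r*(-9*n^2 - 7*n + 6)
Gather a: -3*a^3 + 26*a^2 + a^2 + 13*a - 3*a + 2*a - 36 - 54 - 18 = -3*a^3 + 27*a^2 + 12*a - 108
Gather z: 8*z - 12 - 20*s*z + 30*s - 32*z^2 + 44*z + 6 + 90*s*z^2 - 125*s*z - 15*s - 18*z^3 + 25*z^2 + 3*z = 15*s - 18*z^3 + z^2*(90*s - 7) + z*(55 - 145*s) - 6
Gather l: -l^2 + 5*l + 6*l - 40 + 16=-l^2 + 11*l - 24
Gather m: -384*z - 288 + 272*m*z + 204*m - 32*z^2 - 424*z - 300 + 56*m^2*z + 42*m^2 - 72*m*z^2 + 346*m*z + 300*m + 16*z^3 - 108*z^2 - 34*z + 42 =m^2*(56*z + 42) + m*(-72*z^2 + 618*z + 504) + 16*z^3 - 140*z^2 - 842*z - 546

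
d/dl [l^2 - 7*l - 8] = 2*l - 7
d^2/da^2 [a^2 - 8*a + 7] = 2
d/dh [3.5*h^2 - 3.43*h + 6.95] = 7.0*h - 3.43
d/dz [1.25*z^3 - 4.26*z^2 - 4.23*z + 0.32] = 3.75*z^2 - 8.52*z - 4.23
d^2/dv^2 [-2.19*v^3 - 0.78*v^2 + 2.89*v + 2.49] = -13.14*v - 1.56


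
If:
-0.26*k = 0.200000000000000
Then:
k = -0.77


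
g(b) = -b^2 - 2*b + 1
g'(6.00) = -14.00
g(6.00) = -47.00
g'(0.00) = -2.00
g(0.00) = 1.00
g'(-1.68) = 1.36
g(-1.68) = 1.54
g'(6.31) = -14.62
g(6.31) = -51.44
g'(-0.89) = -0.22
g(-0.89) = 1.99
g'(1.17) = -4.34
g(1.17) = -2.71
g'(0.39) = -2.78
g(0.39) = 0.07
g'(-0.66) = -0.68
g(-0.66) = 1.88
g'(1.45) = -4.90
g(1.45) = -4.00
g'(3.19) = -8.38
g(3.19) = -15.56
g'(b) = -2*b - 2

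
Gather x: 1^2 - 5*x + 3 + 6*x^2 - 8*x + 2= 6*x^2 - 13*x + 6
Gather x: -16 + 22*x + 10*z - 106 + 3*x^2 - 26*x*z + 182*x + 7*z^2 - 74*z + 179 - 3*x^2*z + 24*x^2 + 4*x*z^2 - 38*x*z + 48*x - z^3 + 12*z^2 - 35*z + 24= x^2*(27 - 3*z) + x*(4*z^2 - 64*z + 252) - z^3 + 19*z^2 - 99*z + 81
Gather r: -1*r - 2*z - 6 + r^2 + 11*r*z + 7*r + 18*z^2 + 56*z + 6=r^2 + r*(11*z + 6) + 18*z^2 + 54*z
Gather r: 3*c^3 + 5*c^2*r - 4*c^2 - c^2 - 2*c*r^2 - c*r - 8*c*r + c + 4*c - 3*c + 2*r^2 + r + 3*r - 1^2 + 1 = 3*c^3 - 5*c^2 + 2*c + r^2*(2 - 2*c) + r*(5*c^2 - 9*c + 4)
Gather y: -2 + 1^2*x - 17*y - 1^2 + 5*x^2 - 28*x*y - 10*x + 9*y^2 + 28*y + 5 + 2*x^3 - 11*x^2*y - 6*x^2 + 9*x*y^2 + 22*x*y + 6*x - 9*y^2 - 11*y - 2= 2*x^3 - x^2 + 9*x*y^2 - 3*x + y*(-11*x^2 - 6*x)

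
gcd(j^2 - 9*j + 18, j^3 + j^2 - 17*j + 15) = j - 3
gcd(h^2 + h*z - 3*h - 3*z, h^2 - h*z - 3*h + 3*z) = h - 3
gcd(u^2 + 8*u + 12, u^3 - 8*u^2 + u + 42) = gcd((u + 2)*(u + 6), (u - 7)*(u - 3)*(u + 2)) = u + 2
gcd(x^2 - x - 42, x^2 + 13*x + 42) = x + 6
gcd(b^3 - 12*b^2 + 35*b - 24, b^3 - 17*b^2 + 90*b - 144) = b^2 - 11*b + 24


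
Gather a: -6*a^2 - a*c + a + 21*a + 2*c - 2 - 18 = -6*a^2 + a*(22 - c) + 2*c - 20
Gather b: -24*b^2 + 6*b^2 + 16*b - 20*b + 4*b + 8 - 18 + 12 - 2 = -18*b^2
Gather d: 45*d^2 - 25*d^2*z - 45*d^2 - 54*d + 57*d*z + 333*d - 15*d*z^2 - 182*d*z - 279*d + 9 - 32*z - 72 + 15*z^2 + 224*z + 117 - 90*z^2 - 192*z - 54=-25*d^2*z + d*(-15*z^2 - 125*z) - 75*z^2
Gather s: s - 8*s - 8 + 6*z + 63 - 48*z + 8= -7*s - 42*z + 63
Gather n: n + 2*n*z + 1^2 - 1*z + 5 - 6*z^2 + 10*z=n*(2*z + 1) - 6*z^2 + 9*z + 6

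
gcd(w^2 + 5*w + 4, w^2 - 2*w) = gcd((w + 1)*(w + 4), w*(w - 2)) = 1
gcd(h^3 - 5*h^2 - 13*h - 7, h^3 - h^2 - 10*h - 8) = h + 1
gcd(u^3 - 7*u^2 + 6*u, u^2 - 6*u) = u^2 - 6*u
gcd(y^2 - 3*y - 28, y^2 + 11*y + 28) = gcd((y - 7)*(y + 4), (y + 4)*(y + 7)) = y + 4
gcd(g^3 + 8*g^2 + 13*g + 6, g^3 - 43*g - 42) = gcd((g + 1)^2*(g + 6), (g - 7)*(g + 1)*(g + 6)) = g^2 + 7*g + 6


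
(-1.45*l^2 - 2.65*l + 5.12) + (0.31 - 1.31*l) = -1.45*l^2 - 3.96*l + 5.43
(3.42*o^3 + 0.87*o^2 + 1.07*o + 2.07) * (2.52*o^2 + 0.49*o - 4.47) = 8.6184*o^5 + 3.8682*o^4 - 12.1647*o^3 + 1.8518*o^2 - 3.7686*o - 9.2529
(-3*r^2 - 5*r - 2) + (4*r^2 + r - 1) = r^2 - 4*r - 3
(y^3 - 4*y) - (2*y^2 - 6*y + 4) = y^3 - 2*y^2 + 2*y - 4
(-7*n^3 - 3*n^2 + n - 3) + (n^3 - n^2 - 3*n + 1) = -6*n^3 - 4*n^2 - 2*n - 2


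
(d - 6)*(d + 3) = d^2 - 3*d - 18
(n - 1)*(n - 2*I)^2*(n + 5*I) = n^4 - n^3 + I*n^3 + 16*n^2 - I*n^2 - 16*n - 20*I*n + 20*I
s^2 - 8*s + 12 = (s - 6)*(s - 2)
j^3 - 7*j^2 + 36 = (j - 6)*(j - 3)*(j + 2)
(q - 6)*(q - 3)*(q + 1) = q^3 - 8*q^2 + 9*q + 18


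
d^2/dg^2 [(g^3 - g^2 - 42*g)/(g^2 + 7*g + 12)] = 4*(g^3 + 144*g^2 + 972*g + 1692)/(g^6 + 21*g^5 + 183*g^4 + 847*g^3 + 2196*g^2 + 3024*g + 1728)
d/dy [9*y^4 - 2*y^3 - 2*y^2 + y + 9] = 36*y^3 - 6*y^2 - 4*y + 1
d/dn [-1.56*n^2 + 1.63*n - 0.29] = 1.63 - 3.12*n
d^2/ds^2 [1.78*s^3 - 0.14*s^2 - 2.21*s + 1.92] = 10.68*s - 0.28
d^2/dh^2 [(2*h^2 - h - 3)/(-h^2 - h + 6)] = 6*(h^3 - 9*h^2 + 9*h - 15)/(h^6 + 3*h^5 - 15*h^4 - 35*h^3 + 90*h^2 + 108*h - 216)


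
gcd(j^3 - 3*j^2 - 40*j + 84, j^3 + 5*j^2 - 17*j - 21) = 1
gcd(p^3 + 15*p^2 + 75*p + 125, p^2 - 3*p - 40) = p + 5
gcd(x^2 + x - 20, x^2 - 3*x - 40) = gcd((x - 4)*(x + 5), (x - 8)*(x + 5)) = x + 5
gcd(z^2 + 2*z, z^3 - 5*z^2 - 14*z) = z^2 + 2*z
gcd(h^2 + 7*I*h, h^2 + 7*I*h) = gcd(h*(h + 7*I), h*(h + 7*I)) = h^2 + 7*I*h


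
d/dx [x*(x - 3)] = 2*x - 3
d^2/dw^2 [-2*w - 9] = 0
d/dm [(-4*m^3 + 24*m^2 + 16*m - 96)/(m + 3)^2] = 4*(-m^3 - 9*m^2 + 32*m + 60)/(m^3 + 9*m^2 + 27*m + 27)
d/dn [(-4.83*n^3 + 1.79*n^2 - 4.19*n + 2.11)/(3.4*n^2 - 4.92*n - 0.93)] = (-16.422*n^4 + 47.5272*n^3 + 18.9149*n^2 - 17.6774*n + 14.2779)/(11.56*n^4 - 33.456*n^3 + 17.8824*n^2 + 9.1512*n + 0.8649)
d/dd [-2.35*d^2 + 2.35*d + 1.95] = 2.35 - 4.7*d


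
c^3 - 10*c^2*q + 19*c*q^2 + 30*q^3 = (c - 6*q)*(c - 5*q)*(c + q)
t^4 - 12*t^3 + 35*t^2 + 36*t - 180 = (t - 6)*(t - 5)*(t - 3)*(t + 2)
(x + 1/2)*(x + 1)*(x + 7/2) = x^3 + 5*x^2 + 23*x/4 + 7/4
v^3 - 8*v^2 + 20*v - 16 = (v - 4)*(v - 2)^2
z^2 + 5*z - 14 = (z - 2)*(z + 7)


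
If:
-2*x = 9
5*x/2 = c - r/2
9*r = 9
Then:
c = -43/4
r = 1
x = -9/2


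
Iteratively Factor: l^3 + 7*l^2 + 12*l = (l + 4)*(l^2 + 3*l) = l*(l + 4)*(l + 3)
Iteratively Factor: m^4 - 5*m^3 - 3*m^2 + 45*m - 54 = (m - 3)*(m^3 - 2*m^2 - 9*m + 18) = (m - 3)^2*(m^2 + m - 6) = (m - 3)^2*(m + 3)*(m - 2)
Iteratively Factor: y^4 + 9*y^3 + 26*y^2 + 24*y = (y + 4)*(y^3 + 5*y^2 + 6*y) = (y + 3)*(y + 4)*(y^2 + 2*y) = (y + 2)*(y + 3)*(y + 4)*(y)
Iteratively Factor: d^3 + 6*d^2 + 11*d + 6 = (d + 3)*(d^2 + 3*d + 2) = (d + 2)*(d + 3)*(d + 1)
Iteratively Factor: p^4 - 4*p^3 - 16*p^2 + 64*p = (p - 4)*(p^3 - 16*p) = (p - 4)^2*(p^2 + 4*p) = p*(p - 4)^2*(p + 4)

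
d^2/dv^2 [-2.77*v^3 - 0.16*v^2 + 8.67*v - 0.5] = -16.62*v - 0.32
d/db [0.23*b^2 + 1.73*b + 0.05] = 0.46*b + 1.73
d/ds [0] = 0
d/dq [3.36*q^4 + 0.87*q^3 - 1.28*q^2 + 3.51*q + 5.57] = 13.44*q^3 + 2.61*q^2 - 2.56*q + 3.51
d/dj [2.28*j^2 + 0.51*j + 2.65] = 4.56*j + 0.51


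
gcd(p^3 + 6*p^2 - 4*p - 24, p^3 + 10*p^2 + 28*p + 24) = p^2 + 8*p + 12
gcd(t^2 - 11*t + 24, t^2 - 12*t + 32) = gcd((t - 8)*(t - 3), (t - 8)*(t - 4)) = t - 8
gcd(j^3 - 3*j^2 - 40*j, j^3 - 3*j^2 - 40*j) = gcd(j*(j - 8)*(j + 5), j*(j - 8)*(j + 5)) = j^3 - 3*j^2 - 40*j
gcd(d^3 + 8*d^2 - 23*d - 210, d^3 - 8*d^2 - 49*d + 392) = d + 7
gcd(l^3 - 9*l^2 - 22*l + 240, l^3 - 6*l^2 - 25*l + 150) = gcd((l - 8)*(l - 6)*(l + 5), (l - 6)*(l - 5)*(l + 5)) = l^2 - l - 30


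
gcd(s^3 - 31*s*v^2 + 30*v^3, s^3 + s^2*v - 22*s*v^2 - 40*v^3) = s - 5*v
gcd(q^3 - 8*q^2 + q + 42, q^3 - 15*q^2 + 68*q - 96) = q - 3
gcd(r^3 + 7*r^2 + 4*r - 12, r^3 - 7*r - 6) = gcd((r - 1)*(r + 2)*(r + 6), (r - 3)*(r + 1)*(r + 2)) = r + 2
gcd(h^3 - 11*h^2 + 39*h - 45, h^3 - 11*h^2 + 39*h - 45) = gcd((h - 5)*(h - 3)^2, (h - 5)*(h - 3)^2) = h^3 - 11*h^2 + 39*h - 45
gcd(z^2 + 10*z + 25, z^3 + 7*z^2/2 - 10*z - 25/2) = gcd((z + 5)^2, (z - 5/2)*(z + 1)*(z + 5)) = z + 5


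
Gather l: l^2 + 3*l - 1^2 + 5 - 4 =l^2 + 3*l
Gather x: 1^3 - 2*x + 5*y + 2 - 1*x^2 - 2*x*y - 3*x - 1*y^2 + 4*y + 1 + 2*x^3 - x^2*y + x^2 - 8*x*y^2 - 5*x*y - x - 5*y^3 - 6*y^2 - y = 2*x^3 - x^2*y + x*(-8*y^2 - 7*y - 6) - 5*y^3 - 7*y^2 + 8*y + 4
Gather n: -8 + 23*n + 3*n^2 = 3*n^2 + 23*n - 8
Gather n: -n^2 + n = -n^2 + n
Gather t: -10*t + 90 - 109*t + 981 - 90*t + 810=1881 - 209*t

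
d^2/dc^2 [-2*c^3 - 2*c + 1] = -12*c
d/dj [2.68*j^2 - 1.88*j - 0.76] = 5.36*j - 1.88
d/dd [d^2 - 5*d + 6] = 2*d - 5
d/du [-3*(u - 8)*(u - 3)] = 33 - 6*u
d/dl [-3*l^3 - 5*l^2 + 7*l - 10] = -9*l^2 - 10*l + 7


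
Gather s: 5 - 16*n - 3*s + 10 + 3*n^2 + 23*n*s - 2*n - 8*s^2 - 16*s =3*n^2 - 18*n - 8*s^2 + s*(23*n - 19) + 15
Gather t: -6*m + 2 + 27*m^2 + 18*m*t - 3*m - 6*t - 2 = 27*m^2 - 9*m + t*(18*m - 6)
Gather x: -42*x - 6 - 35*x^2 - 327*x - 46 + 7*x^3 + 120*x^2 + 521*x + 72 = 7*x^3 + 85*x^2 + 152*x + 20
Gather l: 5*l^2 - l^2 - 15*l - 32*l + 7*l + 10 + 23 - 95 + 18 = 4*l^2 - 40*l - 44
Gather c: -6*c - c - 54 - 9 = -7*c - 63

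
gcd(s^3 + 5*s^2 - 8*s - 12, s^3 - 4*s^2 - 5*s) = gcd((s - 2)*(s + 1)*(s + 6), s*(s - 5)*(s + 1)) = s + 1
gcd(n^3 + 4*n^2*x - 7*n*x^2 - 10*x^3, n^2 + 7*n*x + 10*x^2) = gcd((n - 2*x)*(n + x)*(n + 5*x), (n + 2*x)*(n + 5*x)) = n + 5*x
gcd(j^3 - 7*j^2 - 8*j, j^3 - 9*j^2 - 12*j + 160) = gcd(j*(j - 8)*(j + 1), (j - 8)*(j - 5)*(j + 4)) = j - 8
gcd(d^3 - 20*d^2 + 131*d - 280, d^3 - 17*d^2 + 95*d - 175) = d^2 - 12*d + 35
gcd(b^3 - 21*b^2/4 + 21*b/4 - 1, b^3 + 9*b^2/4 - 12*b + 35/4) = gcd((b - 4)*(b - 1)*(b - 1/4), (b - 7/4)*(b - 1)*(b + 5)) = b - 1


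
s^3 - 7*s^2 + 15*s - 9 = (s - 3)^2*(s - 1)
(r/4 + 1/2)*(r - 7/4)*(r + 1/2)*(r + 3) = r^4/4 + 15*r^3/16 - 9*r^2/32 - 95*r/32 - 21/16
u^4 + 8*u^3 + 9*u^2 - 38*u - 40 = (u - 2)*(u + 1)*(u + 4)*(u + 5)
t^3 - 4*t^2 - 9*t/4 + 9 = (t - 4)*(t - 3/2)*(t + 3/2)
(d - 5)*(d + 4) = d^2 - d - 20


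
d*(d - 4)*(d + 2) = d^3 - 2*d^2 - 8*d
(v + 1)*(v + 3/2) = v^2 + 5*v/2 + 3/2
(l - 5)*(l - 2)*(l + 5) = l^3 - 2*l^2 - 25*l + 50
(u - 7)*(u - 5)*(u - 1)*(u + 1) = u^4 - 12*u^3 + 34*u^2 + 12*u - 35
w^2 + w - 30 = (w - 5)*(w + 6)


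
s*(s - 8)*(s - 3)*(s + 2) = s^4 - 9*s^3 + 2*s^2 + 48*s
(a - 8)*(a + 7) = a^2 - a - 56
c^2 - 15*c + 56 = (c - 8)*(c - 7)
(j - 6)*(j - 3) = j^2 - 9*j + 18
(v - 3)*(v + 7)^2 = v^3 + 11*v^2 + 7*v - 147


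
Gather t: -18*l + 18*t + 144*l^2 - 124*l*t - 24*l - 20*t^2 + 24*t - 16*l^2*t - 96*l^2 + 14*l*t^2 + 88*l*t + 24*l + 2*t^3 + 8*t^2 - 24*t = 48*l^2 - 18*l + 2*t^3 + t^2*(14*l - 12) + t*(-16*l^2 - 36*l + 18)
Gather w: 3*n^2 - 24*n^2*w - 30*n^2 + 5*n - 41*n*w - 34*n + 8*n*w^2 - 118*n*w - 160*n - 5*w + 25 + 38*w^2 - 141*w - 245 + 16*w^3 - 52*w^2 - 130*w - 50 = -27*n^2 - 189*n + 16*w^3 + w^2*(8*n - 14) + w*(-24*n^2 - 159*n - 276) - 270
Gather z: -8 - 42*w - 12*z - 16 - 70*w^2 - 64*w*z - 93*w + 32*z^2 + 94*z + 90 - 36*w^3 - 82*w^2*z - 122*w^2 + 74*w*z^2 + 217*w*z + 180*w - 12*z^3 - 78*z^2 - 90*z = -36*w^3 - 192*w^2 + 45*w - 12*z^3 + z^2*(74*w - 46) + z*(-82*w^2 + 153*w - 8) + 66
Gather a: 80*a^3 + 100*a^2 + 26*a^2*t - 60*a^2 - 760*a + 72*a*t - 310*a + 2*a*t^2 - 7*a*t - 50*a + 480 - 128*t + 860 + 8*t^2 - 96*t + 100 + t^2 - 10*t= 80*a^3 + a^2*(26*t + 40) + a*(2*t^2 + 65*t - 1120) + 9*t^2 - 234*t + 1440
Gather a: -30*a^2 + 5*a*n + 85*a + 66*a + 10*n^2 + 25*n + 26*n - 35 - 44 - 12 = -30*a^2 + a*(5*n + 151) + 10*n^2 + 51*n - 91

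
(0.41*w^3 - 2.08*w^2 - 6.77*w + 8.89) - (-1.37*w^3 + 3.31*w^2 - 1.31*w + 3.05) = 1.78*w^3 - 5.39*w^2 - 5.46*w + 5.84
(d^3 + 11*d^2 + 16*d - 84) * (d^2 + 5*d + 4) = d^5 + 16*d^4 + 75*d^3 + 40*d^2 - 356*d - 336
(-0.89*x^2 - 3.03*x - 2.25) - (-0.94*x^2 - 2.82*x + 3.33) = 0.0499999999999999*x^2 - 0.21*x - 5.58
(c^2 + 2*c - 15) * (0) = 0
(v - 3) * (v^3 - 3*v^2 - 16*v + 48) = v^4 - 6*v^3 - 7*v^2 + 96*v - 144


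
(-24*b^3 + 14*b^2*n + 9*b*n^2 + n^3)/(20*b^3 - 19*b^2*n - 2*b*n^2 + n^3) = (-6*b - n)/(5*b - n)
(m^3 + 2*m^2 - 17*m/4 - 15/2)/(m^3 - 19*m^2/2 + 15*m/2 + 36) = (m^2 + m/2 - 5)/(m^2 - 11*m + 24)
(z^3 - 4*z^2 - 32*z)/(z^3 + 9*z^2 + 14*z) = (z^2 - 4*z - 32)/(z^2 + 9*z + 14)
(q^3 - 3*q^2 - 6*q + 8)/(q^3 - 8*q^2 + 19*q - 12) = (q + 2)/(q - 3)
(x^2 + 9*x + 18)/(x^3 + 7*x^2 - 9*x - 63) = (x + 6)/(x^2 + 4*x - 21)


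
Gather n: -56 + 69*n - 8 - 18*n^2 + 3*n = -18*n^2 + 72*n - 64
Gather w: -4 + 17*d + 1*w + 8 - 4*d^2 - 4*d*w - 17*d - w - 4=-4*d^2 - 4*d*w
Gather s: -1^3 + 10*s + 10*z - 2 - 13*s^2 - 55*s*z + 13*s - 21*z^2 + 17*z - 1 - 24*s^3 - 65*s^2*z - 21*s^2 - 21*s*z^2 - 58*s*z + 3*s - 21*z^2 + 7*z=-24*s^3 + s^2*(-65*z - 34) + s*(-21*z^2 - 113*z + 26) - 42*z^2 + 34*z - 4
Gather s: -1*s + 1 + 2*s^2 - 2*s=2*s^2 - 3*s + 1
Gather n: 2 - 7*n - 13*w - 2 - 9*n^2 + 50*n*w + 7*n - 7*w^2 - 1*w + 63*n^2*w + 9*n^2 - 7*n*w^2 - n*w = 63*n^2*w + n*(-7*w^2 + 49*w) - 7*w^2 - 14*w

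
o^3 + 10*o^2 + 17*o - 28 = (o - 1)*(o + 4)*(o + 7)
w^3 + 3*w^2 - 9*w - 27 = (w - 3)*(w + 3)^2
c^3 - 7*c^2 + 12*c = c*(c - 4)*(c - 3)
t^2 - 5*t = t*(t - 5)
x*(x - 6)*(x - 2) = x^3 - 8*x^2 + 12*x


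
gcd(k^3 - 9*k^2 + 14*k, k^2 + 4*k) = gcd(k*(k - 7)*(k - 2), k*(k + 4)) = k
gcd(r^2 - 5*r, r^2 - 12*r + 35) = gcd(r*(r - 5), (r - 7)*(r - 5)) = r - 5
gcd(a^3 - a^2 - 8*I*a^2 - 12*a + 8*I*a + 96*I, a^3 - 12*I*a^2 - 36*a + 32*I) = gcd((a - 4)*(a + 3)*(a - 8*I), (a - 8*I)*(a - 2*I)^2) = a - 8*I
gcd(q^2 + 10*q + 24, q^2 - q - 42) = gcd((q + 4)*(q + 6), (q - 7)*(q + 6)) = q + 6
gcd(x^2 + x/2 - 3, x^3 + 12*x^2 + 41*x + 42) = x + 2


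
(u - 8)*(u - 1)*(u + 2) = u^3 - 7*u^2 - 10*u + 16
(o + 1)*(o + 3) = o^2 + 4*o + 3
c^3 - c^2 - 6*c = c*(c - 3)*(c + 2)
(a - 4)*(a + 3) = a^2 - a - 12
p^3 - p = p*(p - 1)*(p + 1)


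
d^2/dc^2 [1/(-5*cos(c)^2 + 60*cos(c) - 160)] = (4*sin(c)^4 - 18*sin(c)^2 + 429*cos(c) - 9*cos(3*c) - 210)/(5*(cos(c) - 8)^3*(cos(c) - 4)^3)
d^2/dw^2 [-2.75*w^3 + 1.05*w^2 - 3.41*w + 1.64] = 2.1 - 16.5*w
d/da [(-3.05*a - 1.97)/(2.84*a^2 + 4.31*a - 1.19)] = (8.662*a^2 + 11.1896*a + 12.1202)/(8.0656*a^4 + 24.4808*a^3 + 11.8169*a^2 - 10.2578*a + 1.4161)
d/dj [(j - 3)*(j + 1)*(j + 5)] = 3*j^2 + 6*j - 13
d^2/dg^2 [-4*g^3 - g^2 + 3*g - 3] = -24*g - 2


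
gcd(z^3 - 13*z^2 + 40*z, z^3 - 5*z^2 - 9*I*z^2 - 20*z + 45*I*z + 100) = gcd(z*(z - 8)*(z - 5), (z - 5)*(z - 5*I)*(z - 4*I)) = z - 5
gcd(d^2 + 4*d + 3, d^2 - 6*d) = 1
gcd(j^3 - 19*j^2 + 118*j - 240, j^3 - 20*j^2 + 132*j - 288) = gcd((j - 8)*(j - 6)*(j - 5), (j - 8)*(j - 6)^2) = j^2 - 14*j + 48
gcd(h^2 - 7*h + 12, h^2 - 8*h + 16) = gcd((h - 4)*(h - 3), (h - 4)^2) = h - 4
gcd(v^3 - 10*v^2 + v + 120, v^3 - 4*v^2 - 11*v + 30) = v^2 - 2*v - 15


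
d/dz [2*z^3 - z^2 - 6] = 2*z*(3*z - 1)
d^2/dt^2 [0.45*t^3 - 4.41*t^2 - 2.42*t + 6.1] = 2.7*t - 8.82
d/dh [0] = 0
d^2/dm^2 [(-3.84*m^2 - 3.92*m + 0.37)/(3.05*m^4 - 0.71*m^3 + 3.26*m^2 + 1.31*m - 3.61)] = (-214.3296*m^8 - 387.69648*m^7 + 277.149412*m^6 - 85.6402019999998*m^5 - 819.285048*m^4 - 791.034196*m^3 - 80.16525*m^2 - 273.006822*m - 127.183994)/(28.372625*m^12 - 19.814325*m^11 + 95.590965*m^10 - 6.15626599999999*m^9 - 15.594267*m^8 + 104.401035*m^7 - 188.669248*m^6 + 1.70288099999999*m^5 + 41.076231*m^4 - 118.011478*m^3 + 108.868575*m^2 + 51.216153*m - 47.045881)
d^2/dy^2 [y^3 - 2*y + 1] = 6*y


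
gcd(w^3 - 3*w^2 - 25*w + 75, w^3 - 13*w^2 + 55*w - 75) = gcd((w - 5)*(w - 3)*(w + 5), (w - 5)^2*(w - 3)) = w^2 - 8*w + 15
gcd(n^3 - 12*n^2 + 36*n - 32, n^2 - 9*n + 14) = n - 2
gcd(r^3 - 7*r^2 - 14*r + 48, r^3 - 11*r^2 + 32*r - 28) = r - 2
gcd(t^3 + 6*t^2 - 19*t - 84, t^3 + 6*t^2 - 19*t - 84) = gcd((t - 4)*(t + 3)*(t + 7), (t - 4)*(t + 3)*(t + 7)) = t^3 + 6*t^2 - 19*t - 84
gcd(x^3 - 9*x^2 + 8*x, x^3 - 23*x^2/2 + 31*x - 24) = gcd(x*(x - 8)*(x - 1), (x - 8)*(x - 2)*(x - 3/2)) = x - 8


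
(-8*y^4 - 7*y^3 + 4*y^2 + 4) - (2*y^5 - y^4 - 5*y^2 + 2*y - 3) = -2*y^5 - 7*y^4 - 7*y^3 + 9*y^2 - 2*y + 7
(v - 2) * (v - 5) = v^2 - 7*v + 10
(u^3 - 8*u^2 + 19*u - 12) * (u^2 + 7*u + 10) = u^5 - u^4 - 27*u^3 + 41*u^2 + 106*u - 120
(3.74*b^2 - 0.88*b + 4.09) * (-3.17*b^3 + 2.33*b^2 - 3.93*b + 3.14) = -11.8558*b^5 + 11.5038*b^4 - 29.7139*b^3 + 24.7317*b^2 - 18.8369*b + 12.8426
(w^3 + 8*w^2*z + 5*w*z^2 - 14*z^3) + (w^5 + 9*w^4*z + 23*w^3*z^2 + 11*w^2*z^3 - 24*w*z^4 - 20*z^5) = w^5 + 9*w^4*z + 23*w^3*z^2 + w^3 + 11*w^2*z^3 + 8*w^2*z - 24*w*z^4 + 5*w*z^2 - 20*z^5 - 14*z^3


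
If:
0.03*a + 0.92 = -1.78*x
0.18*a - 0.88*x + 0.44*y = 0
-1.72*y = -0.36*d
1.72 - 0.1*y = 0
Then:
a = -41.18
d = 82.18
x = 0.18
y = 17.20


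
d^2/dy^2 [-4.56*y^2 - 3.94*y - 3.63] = -9.12000000000000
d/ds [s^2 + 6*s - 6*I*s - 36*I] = 2*s + 6 - 6*I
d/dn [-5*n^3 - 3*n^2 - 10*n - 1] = -15*n^2 - 6*n - 10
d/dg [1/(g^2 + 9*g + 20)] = (-2*g - 9)/(g^2 + 9*g + 20)^2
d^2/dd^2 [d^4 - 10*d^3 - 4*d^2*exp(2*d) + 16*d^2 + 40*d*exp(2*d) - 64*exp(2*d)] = -16*d^2*exp(2*d) + 12*d^2 + 128*d*exp(2*d) - 60*d - 104*exp(2*d) + 32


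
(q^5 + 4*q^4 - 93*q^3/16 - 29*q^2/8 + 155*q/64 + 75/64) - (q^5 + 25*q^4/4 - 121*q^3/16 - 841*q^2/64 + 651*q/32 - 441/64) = -9*q^4/4 + 7*q^3/4 + 609*q^2/64 - 1147*q/64 + 129/16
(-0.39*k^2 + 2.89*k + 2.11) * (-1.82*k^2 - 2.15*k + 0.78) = 0.7098*k^4 - 4.4213*k^3 - 10.3579*k^2 - 2.2823*k + 1.6458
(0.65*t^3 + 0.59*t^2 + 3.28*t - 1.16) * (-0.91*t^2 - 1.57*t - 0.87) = -0.5915*t^5 - 1.5574*t^4 - 4.4766*t^3 - 4.6073*t^2 - 1.0324*t + 1.0092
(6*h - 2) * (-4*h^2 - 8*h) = -24*h^3 - 40*h^2 + 16*h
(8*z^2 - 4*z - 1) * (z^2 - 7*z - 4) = 8*z^4 - 60*z^3 - 5*z^2 + 23*z + 4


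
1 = 1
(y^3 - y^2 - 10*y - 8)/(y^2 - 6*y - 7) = (y^2 - 2*y - 8)/(y - 7)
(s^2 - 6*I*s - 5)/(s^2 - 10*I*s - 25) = (s - I)/(s - 5*I)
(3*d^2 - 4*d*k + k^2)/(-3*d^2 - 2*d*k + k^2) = (-d + k)/(d + k)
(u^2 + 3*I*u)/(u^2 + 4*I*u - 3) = u/(u + I)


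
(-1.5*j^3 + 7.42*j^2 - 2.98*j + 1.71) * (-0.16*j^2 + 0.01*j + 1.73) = 0.24*j^5 - 1.2022*j^4 - 2.044*j^3 + 12.5332*j^2 - 5.1383*j + 2.9583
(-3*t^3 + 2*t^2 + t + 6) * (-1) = 3*t^3 - 2*t^2 - t - 6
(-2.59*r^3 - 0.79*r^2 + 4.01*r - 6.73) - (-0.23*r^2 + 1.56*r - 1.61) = -2.59*r^3 - 0.56*r^2 + 2.45*r - 5.12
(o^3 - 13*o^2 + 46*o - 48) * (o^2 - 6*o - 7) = o^5 - 19*o^4 + 117*o^3 - 233*o^2 - 34*o + 336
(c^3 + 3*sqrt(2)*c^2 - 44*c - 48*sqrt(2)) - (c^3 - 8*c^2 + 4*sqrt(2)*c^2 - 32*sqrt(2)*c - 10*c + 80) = -sqrt(2)*c^2 + 8*c^2 - 34*c + 32*sqrt(2)*c - 80 - 48*sqrt(2)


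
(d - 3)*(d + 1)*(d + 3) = d^3 + d^2 - 9*d - 9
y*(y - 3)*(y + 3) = y^3 - 9*y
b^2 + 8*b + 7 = (b + 1)*(b + 7)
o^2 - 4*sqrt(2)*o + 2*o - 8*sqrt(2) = (o + 2)*(o - 4*sqrt(2))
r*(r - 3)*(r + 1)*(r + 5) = r^4 + 3*r^3 - 13*r^2 - 15*r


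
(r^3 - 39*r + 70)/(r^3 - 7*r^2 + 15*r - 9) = (r^3 - 39*r + 70)/(r^3 - 7*r^2 + 15*r - 9)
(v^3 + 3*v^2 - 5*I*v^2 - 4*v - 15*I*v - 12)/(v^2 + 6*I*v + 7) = (v^2 + v*(3 - 4*I) - 12*I)/(v + 7*I)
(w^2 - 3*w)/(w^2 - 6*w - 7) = w*(3 - w)/(-w^2 + 6*w + 7)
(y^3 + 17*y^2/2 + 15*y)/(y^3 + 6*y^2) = (y + 5/2)/y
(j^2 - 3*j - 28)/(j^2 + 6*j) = (j^2 - 3*j - 28)/(j*(j + 6))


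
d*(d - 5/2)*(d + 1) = d^3 - 3*d^2/2 - 5*d/2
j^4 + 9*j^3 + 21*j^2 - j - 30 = (j - 1)*(j + 2)*(j + 3)*(j + 5)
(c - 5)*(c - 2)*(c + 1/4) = c^3 - 27*c^2/4 + 33*c/4 + 5/2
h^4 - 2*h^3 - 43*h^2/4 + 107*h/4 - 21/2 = (h - 3)*(h - 2)*(h - 1/2)*(h + 7/2)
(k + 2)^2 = k^2 + 4*k + 4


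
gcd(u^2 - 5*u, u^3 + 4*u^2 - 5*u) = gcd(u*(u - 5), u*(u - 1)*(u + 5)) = u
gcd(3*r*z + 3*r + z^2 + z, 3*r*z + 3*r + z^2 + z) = 3*r*z + 3*r + z^2 + z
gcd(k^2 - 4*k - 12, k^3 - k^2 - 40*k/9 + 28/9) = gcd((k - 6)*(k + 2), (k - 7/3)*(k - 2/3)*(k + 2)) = k + 2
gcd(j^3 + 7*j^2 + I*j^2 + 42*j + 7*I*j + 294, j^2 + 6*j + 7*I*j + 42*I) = j + 7*I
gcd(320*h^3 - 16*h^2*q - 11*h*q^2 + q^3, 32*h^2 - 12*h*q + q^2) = -8*h + q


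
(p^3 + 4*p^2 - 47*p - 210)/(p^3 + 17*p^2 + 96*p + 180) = (p - 7)/(p + 6)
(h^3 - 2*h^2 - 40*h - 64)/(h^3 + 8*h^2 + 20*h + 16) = (h - 8)/(h + 2)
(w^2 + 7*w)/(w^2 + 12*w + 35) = w/(w + 5)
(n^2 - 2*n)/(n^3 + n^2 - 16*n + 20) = n/(n^2 + 3*n - 10)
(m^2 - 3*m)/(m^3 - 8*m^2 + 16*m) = (m - 3)/(m^2 - 8*m + 16)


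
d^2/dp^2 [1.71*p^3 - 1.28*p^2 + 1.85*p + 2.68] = 10.26*p - 2.56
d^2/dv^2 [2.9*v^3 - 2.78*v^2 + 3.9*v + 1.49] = 17.4*v - 5.56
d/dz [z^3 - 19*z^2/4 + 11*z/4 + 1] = 3*z^2 - 19*z/2 + 11/4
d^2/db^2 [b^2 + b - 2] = 2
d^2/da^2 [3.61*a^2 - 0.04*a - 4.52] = 7.22000000000000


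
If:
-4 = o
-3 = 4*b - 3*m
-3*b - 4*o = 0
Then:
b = 16/3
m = 73/9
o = -4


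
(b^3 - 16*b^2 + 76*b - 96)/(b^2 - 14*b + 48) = b - 2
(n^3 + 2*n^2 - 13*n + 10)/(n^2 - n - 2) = (n^2 + 4*n - 5)/(n + 1)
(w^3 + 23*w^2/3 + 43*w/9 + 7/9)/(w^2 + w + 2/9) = (3*w^2 + 22*w + 7)/(3*w + 2)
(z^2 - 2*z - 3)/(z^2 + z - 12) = (z + 1)/(z + 4)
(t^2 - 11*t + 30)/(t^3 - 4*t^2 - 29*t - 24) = (-t^2 + 11*t - 30)/(-t^3 + 4*t^2 + 29*t + 24)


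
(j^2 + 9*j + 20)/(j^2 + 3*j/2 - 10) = 2*(j + 5)/(2*j - 5)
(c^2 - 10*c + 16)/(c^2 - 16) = (c^2 - 10*c + 16)/(c^2 - 16)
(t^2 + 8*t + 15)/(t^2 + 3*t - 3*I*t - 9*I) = (t + 5)/(t - 3*I)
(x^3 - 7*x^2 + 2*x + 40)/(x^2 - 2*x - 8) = x - 5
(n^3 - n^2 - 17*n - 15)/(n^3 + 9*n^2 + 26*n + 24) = (n^2 - 4*n - 5)/(n^2 + 6*n + 8)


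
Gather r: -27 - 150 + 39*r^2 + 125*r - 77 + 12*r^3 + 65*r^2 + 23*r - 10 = 12*r^3 + 104*r^2 + 148*r - 264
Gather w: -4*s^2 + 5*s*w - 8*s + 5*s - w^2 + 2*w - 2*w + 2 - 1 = -4*s^2 + 5*s*w - 3*s - w^2 + 1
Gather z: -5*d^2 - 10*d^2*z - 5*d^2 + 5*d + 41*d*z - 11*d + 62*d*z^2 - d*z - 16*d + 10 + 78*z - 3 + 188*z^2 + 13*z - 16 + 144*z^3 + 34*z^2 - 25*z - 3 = -10*d^2 - 22*d + 144*z^3 + z^2*(62*d + 222) + z*(-10*d^2 + 40*d + 66) - 12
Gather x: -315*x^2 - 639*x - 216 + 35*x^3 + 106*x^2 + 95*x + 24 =35*x^3 - 209*x^2 - 544*x - 192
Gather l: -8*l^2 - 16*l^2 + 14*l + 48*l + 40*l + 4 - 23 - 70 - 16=-24*l^2 + 102*l - 105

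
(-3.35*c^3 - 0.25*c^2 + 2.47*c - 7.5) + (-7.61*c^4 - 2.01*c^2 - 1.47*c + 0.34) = -7.61*c^4 - 3.35*c^3 - 2.26*c^2 + 1.0*c - 7.16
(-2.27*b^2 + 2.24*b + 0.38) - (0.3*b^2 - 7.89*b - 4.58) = -2.57*b^2 + 10.13*b + 4.96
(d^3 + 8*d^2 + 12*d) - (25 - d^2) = d^3 + 9*d^2 + 12*d - 25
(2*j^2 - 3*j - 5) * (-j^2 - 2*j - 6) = -2*j^4 - j^3 - j^2 + 28*j + 30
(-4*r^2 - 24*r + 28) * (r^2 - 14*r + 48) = -4*r^4 + 32*r^3 + 172*r^2 - 1544*r + 1344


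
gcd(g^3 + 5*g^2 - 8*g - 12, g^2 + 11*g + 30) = g + 6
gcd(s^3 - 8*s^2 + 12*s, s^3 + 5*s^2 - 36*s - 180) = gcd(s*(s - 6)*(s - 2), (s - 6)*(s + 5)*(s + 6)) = s - 6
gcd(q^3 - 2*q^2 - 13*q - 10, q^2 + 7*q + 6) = q + 1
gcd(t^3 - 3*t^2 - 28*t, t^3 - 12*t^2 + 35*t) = t^2 - 7*t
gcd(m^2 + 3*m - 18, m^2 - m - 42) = m + 6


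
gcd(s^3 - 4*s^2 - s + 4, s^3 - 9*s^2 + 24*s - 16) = s^2 - 5*s + 4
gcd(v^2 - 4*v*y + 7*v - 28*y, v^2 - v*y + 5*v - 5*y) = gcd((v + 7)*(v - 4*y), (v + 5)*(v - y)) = 1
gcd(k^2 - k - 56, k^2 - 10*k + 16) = k - 8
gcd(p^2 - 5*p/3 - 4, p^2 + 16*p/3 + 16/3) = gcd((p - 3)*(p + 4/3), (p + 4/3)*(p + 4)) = p + 4/3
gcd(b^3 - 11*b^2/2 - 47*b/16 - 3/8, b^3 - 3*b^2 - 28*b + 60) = b - 6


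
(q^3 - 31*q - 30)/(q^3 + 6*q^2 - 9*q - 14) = (q^2 - q - 30)/(q^2 + 5*q - 14)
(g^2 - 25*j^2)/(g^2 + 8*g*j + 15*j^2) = (g - 5*j)/(g + 3*j)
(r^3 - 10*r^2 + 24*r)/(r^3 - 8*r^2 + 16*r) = (r - 6)/(r - 4)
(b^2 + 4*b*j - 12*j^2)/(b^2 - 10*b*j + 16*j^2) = (b + 6*j)/(b - 8*j)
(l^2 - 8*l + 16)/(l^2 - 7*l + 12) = (l - 4)/(l - 3)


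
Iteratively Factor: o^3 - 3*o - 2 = (o + 1)*(o^2 - o - 2) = (o + 1)^2*(o - 2)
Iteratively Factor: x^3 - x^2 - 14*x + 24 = (x - 3)*(x^2 + 2*x - 8) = (x - 3)*(x + 4)*(x - 2)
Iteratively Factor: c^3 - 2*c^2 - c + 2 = (c + 1)*(c^2 - 3*c + 2) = (c - 1)*(c + 1)*(c - 2)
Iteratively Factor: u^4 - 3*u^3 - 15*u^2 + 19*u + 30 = (u + 3)*(u^3 - 6*u^2 + 3*u + 10) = (u - 5)*(u + 3)*(u^2 - u - 2) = (u - 5)*(u - 2)*(u + 3)*(u + 1)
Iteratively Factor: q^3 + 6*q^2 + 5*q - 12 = (q + 3)*(q^2 + 3*q - 4) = (q + 3)*(q + 4)*(q - 1)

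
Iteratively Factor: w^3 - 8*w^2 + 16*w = (w)*(w^2 - 8*w + 16) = w*(w - 4)*(w - 4)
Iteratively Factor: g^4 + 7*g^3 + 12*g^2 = (g + 4)*(g^3 + 3*g^2) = g*(g + 4)*(g^2 + 3*g) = g^2*(g + 4)*(g + 3)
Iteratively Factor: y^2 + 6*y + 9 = (y + 3)*(y + 3)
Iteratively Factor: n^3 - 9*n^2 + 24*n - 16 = (n - 4)*(n^2 - 5*n + 4) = (n - 4)*(n - 1)*(n - 4)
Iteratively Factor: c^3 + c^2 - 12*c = (c + 4)*(c^2 - 3*c) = (c - 3)*(c + 4)*(c)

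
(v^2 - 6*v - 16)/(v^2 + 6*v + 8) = (v - 8)/(v + 4)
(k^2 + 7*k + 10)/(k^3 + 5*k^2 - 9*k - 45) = (k + 2)/(k^2 - 9)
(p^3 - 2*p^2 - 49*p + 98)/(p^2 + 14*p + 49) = (p^2 - 9*p + 14)/(p + 7)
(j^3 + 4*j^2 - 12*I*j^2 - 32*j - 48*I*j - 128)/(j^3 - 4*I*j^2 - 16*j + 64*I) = (j - 8*I)/(j - 4)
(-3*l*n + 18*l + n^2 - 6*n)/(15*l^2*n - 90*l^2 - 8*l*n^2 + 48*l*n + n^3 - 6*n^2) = -1/(5*l - n)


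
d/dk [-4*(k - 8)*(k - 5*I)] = -8*k + 32 + 20*I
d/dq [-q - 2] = -1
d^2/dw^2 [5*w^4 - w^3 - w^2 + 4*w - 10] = 60*w^2 - 6*w - 2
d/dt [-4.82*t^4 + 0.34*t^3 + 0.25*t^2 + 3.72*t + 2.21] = -19.28*t^3 + 1.02*t^2 + 0.5*t + 3.72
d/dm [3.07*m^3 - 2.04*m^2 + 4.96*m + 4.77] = 9.21*m^2 - 4.08*m + 4.96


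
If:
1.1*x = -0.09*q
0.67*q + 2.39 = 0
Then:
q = -3.57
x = 0.29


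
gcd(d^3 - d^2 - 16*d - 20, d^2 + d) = 1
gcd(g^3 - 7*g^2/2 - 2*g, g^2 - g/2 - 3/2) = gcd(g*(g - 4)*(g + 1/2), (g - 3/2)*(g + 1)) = 1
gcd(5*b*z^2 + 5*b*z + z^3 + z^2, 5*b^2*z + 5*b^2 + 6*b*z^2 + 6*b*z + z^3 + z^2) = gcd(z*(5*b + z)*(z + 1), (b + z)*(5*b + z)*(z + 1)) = 5*b*z + 5*b + z^2 + z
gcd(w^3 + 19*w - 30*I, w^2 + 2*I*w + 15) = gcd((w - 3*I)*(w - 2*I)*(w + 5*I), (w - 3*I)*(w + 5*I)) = w^2 + 2*I*w + 15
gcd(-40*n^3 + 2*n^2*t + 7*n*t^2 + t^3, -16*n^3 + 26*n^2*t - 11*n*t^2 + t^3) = -2*n + t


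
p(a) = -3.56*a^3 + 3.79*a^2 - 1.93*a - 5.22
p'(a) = -10.68*a^2 + 7.58*a - 1.93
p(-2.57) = 85.20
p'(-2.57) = -91.95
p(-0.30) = -4.20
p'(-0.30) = -5.17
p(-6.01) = 916.09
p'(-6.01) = -433.25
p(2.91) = -66.47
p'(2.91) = -70.31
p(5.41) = -468.43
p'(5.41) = -273.51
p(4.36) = -236.65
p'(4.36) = -171.90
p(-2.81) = 109.12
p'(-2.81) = -107.56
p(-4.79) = 482.23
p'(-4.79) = -283.28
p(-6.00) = 911.76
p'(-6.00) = -431.89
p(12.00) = -5634.30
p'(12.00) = -1448.89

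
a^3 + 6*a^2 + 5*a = a*(a + 1)*(a + 5)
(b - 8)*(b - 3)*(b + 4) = b^3 - 7*b^2 - 20*b + 96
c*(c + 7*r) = c^2 + 7*c*r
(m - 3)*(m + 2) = m^2 - m - 6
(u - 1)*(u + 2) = u^2 + u - 2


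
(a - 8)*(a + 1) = a^2 - 7*a - 8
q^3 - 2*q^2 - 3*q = q*(q - 3)*(q + 1)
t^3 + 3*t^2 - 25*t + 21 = (t - 3)*(t - 1)*(t + 7)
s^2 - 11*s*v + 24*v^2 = (s - 8*v)*(s - 3*v)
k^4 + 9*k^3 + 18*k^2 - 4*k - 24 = (k - 1)*(k + 2)^2*(k + 6)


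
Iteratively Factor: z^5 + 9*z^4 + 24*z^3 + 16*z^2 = (z + 4)*(z^4 + 5*z^3 + 4*z^2) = z*(z + 4)*(z^3 + 5*z^2 + 4*z) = z*(z + 4)^2*(z^2 + z) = z^2*(z + 4)^2*(z + 1)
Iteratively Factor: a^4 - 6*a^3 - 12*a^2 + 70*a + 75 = (a - 5)*(a^3 - a^2 - 17*a - 15) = (a - 5)*(a + 1)*(a^2 - 2*a - 15) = (a - 5)^2*(a + 1)*(a + 3)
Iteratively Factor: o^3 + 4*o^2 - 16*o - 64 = (o + 4)*(o^2 - 16) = (o + 4)^2*(o - 4)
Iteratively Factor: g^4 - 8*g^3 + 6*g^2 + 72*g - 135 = (g + 3)*(g^3 - 11*g^2 + 39*g - 45) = (g - 3)*(g + 3)*(g^2 - 8*g + 15) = (g - 5)*(g - 3)*(g + 3)*(g - 3)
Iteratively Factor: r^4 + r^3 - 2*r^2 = (r)*(r^3 + r^2 - 2*r) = r^2*(r^2 + r - 2) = r^2*(r - 1)*(r + 2)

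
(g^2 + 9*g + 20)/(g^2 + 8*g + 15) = (g + 4)/(g + 3)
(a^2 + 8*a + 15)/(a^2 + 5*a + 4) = (a^2 + 8*a + 15)/(a^2 + 5*a + 4)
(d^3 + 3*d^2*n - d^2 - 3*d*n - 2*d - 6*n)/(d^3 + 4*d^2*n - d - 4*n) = (d^2 + 3*d*n - 2*d - 6*n)/(d^2 + 4*d*n - d - 4*n)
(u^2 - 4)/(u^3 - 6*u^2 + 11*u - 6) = (u + 2)/(u^2 - 4*u + 3)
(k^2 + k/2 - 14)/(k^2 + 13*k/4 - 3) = 2*(2*k - 7)/(4*k - 3)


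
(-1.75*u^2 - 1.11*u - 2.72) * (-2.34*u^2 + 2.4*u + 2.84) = 4.095*u^4 - 1.6026*u^3 - 1.2692*u^2 - 9.6804*u - 7.7248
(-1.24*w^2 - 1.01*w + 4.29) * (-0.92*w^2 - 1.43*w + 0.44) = 1.1408*w^4 + 2.7024*w^3 - 3.0481*w^2 - 6.5791*w + 1.8876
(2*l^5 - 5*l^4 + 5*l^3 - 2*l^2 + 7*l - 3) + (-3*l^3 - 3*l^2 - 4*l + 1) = 2*l^5 - 5*l^4 + 2*l^3 - 5*l^2 + 3*l - 2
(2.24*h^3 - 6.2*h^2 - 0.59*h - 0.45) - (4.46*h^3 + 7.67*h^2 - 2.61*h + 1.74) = -2.22*h^3 - 13.87*h^2 + 2.02*h - 2.19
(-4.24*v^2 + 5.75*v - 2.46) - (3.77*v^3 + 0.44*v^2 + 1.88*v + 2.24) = -3.77*v^3 - 4.68*v^2 + 3.87*v - 4.7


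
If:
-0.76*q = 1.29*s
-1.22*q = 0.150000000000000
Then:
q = -0.12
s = 0.07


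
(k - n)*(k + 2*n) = k^2 + k*n - 2*n^2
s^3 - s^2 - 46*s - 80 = (s - 8)*(s + 2)*(s + 5)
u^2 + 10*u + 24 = (u + 4)*(u + 6)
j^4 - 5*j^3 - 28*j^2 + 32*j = j*(j - 8)*(j - 1)*(j + 4)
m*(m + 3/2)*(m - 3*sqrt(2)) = m^3 - 3*sqrt(2)*m^2 + 3*m^2/2 - 9*sqrt(2)*m/2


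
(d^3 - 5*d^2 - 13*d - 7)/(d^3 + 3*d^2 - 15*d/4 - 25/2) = 4*(d^3 - 5*d^2 - 13*d - 7)/(4*d^3 + 12*d^2 - 15*d - 50)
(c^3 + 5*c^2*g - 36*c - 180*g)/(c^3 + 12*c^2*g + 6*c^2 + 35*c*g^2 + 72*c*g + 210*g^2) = (c - 6)/(c + 7*g)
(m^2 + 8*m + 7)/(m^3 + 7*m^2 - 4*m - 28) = (m + 1)/(m^2 - 4)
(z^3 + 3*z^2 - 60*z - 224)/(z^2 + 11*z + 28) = z - 8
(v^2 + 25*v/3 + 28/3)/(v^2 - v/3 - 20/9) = 3*(v + 7)/(3*v - 5)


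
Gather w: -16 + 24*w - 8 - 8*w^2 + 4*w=-8*w^2 + 28*w - 24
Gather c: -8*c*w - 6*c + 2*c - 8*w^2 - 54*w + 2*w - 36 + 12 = c*(-8*w - 4) - 8*w^2 - 52*w - 24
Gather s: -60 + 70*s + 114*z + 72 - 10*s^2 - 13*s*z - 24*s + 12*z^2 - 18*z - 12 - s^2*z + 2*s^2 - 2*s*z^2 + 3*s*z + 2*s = s^2*(-z - 8) + s*(-2*z^2 - 10*z + 48) + 12*z^2 + 96*z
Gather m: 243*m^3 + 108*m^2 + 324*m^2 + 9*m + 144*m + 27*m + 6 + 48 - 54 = 243*m^3 + 432*m^2 + 180*m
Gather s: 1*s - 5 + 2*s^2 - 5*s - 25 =2*s^2 - 4*s - 30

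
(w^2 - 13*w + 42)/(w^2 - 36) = (w - 7)/(w + 6)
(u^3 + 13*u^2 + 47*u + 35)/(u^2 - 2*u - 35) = (u^2 + 8*u + 7)/(u - 7)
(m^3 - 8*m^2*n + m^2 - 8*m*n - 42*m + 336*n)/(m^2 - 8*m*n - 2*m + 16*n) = (m^2 + m - 42)/(m - 2)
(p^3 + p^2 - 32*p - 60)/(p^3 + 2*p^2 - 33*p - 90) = (p + 2)/(p + 3)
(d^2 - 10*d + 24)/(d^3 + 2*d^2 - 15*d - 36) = (d - 6)/(d^2 + 6*d + 9)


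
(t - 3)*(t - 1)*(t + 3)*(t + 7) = t^4 + 6*t^3 - 16*t^2 - 54*t + 63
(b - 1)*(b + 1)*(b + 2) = b^3 + 2*b^2 - b - 2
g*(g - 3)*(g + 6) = g^3 + 3*g^2 - 18*g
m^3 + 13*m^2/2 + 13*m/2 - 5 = (m - 1/2)*(m + 2)*(m + 5)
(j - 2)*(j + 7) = j^2 + 5*j - 14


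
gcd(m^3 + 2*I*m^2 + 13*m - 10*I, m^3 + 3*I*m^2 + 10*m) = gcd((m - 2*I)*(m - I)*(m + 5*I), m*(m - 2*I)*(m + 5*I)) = m^2 + 3*I*m + 10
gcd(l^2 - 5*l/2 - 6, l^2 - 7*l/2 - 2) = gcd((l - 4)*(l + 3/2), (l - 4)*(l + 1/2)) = l - 4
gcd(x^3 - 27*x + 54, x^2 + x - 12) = x - 3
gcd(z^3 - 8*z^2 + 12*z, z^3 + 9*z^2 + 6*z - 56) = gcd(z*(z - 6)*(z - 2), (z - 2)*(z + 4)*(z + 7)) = z - 2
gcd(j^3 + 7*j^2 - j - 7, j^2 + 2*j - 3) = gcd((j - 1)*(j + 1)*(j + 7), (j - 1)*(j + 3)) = j - 1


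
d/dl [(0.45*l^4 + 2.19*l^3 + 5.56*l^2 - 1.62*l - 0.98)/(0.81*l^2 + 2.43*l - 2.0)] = (0.729*l^5 + 5.0544*l^4 + 7.0434*l^3 + 1.683*l^2 - 20.6524*l + 5.6214)/(0.6561*l^4 + 3.9366*l^3 + 2.6649*l^2 - 9.72*l + 4.0)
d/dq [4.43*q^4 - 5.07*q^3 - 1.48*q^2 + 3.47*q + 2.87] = 17.72*q^3 - 15.21*q^2 - 2.96*q + 3.47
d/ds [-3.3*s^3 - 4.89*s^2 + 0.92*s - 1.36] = -9.9*s^2 - 9.78*s + 0.92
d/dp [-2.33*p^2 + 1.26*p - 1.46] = 1.26 - 4.66*p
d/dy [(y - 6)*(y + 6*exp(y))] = y + (y - 6)*(6*exp(y) + 1) + 6*exp(y)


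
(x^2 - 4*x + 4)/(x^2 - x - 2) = (x - 2)/(x + 1)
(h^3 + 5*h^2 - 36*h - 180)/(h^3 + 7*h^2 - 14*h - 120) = (h - 6)/(h - 4)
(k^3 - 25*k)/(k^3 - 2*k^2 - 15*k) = (k + 5)/(k + 3)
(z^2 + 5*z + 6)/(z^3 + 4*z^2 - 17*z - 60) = (z + 2)/(z^2 + z - 20)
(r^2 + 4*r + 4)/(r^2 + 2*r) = (r + 2)/r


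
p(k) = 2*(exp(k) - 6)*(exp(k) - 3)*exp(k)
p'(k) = 2*(exp(k) - 6)*(exp(k) - 3)*exp(k) + 2*(exp(k) - 6)*exp(2*k) + 2*(exp(k) - 3)*exp(2*k)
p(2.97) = 8674.20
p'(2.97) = 31458.02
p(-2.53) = 2.75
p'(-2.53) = 2.64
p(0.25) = 20.78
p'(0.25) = -0.43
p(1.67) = -16.90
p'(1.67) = 74.78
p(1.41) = -17.09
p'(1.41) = -44.21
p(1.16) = -3.41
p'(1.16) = -56.73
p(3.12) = 14812.59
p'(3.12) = 52038.69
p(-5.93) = 0.10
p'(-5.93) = 0.10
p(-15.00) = 0.00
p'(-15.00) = 0.00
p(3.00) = 9667.53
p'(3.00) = 34818.15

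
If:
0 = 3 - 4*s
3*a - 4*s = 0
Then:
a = 1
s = 3/4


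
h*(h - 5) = h^2 - 5*h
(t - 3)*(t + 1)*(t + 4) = t^3 + 2*t^2 - 11*t - 12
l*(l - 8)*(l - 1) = l^3 - 9*l^2 + 8*l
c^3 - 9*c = c*(c - 3)*(c + 3)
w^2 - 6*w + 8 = (w - 4)*(w - 2)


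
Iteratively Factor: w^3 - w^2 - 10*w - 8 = (w + 1)*(w^2 - 2*w - 8) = (w - 4)*(w + 1)*(w + 2)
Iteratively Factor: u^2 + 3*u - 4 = (u - 1)*(u + 4)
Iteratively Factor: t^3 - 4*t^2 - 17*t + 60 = (t - 5)*(t^2 + t - 12) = (t - 5)*(t + 4)*(t - 3)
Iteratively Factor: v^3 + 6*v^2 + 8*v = (v + 2)*(v^2 + 4*v) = v*(v + 2)*(v + 4)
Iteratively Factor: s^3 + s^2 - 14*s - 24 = (s + 2)*(s^2 - s - 12) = (s - 4)*(s + 2)*(s + 3)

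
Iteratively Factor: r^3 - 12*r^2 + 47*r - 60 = (r - 4)*(r^2 - 8*r + 15) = (r - 4)*(r - 3)*(r - 5)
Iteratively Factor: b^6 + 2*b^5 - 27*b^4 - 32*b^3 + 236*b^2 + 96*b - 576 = (b - 3)*(b^5 + 5*b^4 - 12*b^3 - 68*b^2 + 32*b + 192) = (b - 3)*(b - 2)*(b^4 + 7*b^3 + 2*b^2 - 64*b - 96) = (b - 3)*(b - 2)*(b + 4)*(b^3 + 3*b^2 - 10*b - 24) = (b - 3)^2*(b - 2)*(b + 4)*(b^2 + 6*b + 8) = (b - 3)^2*(b - 2)*(b + 2)*(b + 4)*(b + 4)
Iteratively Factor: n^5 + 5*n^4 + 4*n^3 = (n)*(n^4 + 5*n^3 + 4*n^2) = n*(n + 4)*(n^3 + n^2) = n*(n + 1)*(n + 4)*(n^2) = n^2*(n + 1)*(n + 4)*(n)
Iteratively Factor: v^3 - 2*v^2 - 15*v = (v + 3)*(v^2 - 5*v) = v*(v + 3)*(v - 5)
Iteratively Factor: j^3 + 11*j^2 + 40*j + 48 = (j + 4)*(j^2 + 7*j + 12) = (j + 3)*(j + 4)*(j + 4)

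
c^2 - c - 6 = (c - 3)*(c + 2)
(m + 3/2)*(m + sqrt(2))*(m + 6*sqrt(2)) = m^3 + 3*m^2/2 + 7*sqrt(2)*m^2 + 12*m + 21*sqrt(2)*m/2 + 18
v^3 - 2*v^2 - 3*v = v*(v - 3)*(v + 1)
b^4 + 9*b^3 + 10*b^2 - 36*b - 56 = (b - 2)*(b + 2)^2*(b + 7)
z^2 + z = z*(z + 1)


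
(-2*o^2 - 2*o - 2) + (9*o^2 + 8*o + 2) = 7*o^2 + 6*o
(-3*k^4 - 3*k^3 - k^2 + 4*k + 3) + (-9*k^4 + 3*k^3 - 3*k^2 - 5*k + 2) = -12*k^4 - 4*k^2 - k + 5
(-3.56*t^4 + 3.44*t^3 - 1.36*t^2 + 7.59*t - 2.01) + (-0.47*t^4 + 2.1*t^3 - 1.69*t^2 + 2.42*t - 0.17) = -4.03*t^4 + 5.54*t^3 - 3.05*t^2 + 10.01*t - 2.18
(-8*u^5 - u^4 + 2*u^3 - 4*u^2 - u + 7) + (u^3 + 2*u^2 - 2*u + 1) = -8*u^5 - u^4 + 3*u^3 - 2*u^2 - 3*u + 8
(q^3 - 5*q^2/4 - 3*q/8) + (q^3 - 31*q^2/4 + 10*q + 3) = 2*q^3 - 9*q^2 + 77*q/8 + 3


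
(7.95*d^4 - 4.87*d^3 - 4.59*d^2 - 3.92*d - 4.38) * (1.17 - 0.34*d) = -2.703*d^5 + 10.9573*d^4 - 4.1373*d^3 - 4.0375*d^2 - 3.0972*d - 5.1246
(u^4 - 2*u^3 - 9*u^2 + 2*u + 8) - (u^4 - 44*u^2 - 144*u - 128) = -2*u^3 + 35*u^2 + 146*u + 136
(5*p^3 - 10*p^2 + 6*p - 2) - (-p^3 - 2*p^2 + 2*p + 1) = 6*p^3 - 8*p^2 + 4*p - 3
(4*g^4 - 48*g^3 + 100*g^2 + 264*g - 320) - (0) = 4*g^4 - 48*g^3 + 100*g^2 + 264*g - 320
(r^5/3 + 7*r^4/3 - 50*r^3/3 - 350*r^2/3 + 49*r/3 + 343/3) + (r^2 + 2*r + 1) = r^5/3 + 7*r^4/3 - 50*r^3/3 - 347*r^2/3 + 55*r/3 + 346/3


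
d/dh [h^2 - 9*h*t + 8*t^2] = 2*h - 9*t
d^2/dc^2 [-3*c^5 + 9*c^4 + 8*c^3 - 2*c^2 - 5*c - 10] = -60*c^3 + 108*c^2 + 48*c - 4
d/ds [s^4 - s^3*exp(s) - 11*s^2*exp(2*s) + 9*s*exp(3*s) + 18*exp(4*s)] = -s^3*exp(s) + 4*s^3 - 22*s^2*exp(2*s) - 3*s^2*exp(s) + 27*s*exp(3*s) - 22*s*exp(2*s) + 72*exp(4*s) + 9*exp(3*s)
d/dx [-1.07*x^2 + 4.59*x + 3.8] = 4.59 - 2.14*x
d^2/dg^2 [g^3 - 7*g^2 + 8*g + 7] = 6*g - 14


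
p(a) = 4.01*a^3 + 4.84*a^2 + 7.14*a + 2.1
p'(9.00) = 1068.69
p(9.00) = 3381.69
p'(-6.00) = 382.14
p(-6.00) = -732.66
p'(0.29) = 10.96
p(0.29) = 4.68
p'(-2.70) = 68.70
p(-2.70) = -60.82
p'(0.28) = 10.79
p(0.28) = 4.57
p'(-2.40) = 53.20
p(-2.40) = -42.59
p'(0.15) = 8.86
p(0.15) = 3.29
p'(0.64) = 18.26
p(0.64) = 9.70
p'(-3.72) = 137.61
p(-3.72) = -163.91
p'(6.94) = 653.73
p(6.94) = 1625.13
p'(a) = 12.03*a^2 + 9.68*a + 7.14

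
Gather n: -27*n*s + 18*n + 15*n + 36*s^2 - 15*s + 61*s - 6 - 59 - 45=n*(33 - 27*s) + 36*s^2 + 46*s - 110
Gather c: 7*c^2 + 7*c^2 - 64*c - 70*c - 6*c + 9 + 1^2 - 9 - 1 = 14*c^2 - 140*c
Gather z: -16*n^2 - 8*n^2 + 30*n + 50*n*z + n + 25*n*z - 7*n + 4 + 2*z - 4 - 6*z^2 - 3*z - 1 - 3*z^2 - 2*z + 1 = -24*n^2 + 24*n - 9*z^2 + z*(75*n - 3)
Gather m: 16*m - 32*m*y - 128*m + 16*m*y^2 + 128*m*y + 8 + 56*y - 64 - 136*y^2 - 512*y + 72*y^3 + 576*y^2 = m*(16*y^2 + 96*y - 112) + 72*y^3 + 440*y^2 - 456*y - 56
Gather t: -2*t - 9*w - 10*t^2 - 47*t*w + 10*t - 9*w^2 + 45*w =-10*t^2 + t*(8 - 47*w) - 9*w^2 + 36*w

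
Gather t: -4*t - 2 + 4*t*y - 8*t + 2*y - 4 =t*(4*y - 12) + 2*y - 6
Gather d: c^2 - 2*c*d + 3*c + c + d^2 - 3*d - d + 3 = c^2 + 4*c + d^2 + d*(-2*c - 4) + 3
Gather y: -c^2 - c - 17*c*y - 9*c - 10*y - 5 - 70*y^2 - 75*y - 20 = -c^2 - 10*c - 70*y^2 + y*(-17*c - 85) - 25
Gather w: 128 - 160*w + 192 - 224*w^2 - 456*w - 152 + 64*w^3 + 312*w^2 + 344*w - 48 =64*w^3 + 88*w^2 - 272*w + 120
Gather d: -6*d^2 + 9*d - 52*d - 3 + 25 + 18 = -6*d^2 - 43*d + 40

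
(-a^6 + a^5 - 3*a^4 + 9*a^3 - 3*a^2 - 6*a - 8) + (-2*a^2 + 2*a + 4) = -a^6 + a^5 - 3*a^4 + 9*a^3 - 5*a^2 - 4*a - 4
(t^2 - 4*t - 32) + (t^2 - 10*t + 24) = 2*t^2 - 14*t - 8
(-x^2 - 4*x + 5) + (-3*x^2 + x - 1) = -4*x^2 - 3*x + 4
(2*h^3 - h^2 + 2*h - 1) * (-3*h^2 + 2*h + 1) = -6*h^5 + 7*h^4 - 6*h^3 + 6*h^2 - 1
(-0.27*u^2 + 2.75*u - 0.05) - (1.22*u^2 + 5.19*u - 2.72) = -1.49*u^2 - 2.44*u + 2.67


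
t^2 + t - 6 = (t - 2)*(t + 3)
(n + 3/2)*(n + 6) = n^2 + 15*n/2 + 9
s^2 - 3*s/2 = s*(s - 3/2)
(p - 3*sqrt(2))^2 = p^2 - 6*sqrt(2)*p + 18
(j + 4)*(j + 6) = j^2 + 10*j + 24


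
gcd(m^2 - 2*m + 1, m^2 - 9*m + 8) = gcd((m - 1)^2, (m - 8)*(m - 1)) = m - 1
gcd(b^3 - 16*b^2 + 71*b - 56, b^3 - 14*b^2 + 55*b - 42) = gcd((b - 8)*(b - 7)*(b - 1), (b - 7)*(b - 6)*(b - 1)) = b^2 - 8*b + 7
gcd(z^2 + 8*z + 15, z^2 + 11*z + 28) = 1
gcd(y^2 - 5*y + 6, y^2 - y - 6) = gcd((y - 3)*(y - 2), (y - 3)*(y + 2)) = y - 3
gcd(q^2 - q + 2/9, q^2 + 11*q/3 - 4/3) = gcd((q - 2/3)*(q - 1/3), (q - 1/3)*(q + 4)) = q - 1/3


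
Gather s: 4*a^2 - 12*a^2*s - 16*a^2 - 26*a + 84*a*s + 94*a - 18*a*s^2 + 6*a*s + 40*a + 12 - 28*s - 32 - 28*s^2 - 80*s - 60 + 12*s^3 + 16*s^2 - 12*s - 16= -12*a^2 + 108*a + 12*s^3 + s^2*(-18*a - 12) + s*(-12*a^2 + 90*a - 120) - 96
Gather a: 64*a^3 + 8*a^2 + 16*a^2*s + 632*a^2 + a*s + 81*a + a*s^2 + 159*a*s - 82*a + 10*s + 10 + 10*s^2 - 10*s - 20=64*a^3 + a^2*(16*s + 640) + a*(s^2 + 160*s - 1) + 10*s^2 - 10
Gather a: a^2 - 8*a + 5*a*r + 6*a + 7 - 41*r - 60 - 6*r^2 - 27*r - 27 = a^2 + a*(5*r - 2) - 6*r^2 - 68*r - 80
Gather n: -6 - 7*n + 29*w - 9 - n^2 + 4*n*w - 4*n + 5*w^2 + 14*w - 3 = -n^2 + n*(4*w - 11) + 5*w^2 + 43*w - 18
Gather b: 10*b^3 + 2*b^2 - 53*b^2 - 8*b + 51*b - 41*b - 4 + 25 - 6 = 10*b^3 - 51*b^2 + 2*b + 15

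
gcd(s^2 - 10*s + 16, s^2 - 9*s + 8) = s - 8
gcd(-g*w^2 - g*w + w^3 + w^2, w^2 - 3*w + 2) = 1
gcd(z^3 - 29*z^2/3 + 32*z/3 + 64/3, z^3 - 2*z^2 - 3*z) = z + 1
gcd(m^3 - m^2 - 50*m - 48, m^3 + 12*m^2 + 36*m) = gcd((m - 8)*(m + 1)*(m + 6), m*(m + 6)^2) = m + 6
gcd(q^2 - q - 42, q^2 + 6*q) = q + 6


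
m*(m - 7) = m^2 - 7*m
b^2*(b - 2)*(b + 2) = b^4 - 4*b^2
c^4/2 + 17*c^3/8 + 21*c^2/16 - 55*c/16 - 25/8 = (c/2 + 1/2)*(c - 5/4)*(c + 2)*(c + 5/2)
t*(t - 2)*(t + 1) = t^3 - t^2 - 2*t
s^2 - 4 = (s - 2)*(s + 2)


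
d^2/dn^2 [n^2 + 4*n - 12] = 2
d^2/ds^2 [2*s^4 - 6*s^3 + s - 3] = 12*s*(2*s - 3)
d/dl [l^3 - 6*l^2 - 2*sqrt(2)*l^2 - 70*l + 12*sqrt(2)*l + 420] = 3*l^2 - 12*l - 4*sqrt(2)*l - 70 + 12*sqrt(2)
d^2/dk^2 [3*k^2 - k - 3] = 6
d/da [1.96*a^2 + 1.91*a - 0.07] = 3.92*a + 1.91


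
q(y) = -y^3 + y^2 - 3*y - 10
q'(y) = -3*y^2 + 2*y - 3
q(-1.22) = -3.04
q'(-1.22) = -9.91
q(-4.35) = 104.29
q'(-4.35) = -68.47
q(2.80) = -32.51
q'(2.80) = -20.92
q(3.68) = -57.33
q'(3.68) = -36.27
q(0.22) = -10.62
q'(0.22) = -2.71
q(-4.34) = 103.60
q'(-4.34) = -68.19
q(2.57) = -28.08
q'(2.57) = -17.67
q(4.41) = -89.55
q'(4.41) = -52.52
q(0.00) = -10.00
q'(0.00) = -3.00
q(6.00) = -208.00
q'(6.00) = -99.00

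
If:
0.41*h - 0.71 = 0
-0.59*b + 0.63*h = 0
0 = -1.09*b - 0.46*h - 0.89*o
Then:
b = 1.85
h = 1.73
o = -3.16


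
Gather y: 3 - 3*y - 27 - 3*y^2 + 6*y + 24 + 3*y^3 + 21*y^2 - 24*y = 3*y^3 + 18*y^2 - 21*y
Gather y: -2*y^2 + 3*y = -2*y^2 + 3*y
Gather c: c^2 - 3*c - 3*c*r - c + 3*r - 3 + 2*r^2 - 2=c^2 + c*(-3*r - 4) + 2*r^2 + 3*r - 5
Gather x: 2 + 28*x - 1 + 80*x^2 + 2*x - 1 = 80*x^2 + 30*x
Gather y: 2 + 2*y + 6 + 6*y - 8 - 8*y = 0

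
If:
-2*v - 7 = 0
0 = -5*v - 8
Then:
No Solution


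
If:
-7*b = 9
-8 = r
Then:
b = -9/7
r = -8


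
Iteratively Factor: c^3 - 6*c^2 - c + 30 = (c + 2)*(c^2 - 8*c + 15) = (c - 3)*(c + 2)*(c - 5)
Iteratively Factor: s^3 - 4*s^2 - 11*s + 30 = (s - 5)*(s^2 + s - 6) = (s - 5)*(s - 2)*(s + 3)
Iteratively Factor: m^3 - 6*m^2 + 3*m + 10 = (m - 2)*(m^2 - 4*m - 5) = (m - 2)*(m + 1)*(m - 5)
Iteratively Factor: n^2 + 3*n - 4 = (n + 4)*(n - 1)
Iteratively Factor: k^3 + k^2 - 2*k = (k - 1)*(k^2 + 2*k) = k*(k - 1)*(k + 2)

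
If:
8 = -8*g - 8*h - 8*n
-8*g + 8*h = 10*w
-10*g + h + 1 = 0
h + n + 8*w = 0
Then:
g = 37/283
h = 87/283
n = -407/283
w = 40/283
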